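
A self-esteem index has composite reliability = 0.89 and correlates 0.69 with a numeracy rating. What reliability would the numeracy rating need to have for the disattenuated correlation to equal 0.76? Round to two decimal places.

r_true = r_obs / √(r_xx · r_yy) ⇒ 0.76 = 0.69 / √(0.89 · r_yy).
√(0.89 · r_yy) = 0.69 / 0.76 = 0.9079; 0.89 · r_yy = 0.8243; r_yy = 0.8243 / 0.89 ≈ 0.93.

0.93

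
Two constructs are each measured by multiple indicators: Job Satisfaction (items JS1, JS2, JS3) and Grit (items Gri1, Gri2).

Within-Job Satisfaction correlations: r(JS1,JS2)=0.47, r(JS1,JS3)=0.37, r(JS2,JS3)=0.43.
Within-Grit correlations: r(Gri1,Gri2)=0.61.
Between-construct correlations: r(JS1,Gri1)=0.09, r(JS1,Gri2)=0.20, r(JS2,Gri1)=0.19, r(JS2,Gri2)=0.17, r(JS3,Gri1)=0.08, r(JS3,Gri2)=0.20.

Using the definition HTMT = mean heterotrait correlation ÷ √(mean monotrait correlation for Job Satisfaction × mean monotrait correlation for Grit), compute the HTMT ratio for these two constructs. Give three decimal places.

Between-construct mean = 0.93/6 = 0.1550.
Mean within-JS = 1.27/3 = 0.4233; mean within-Gri = 0.61/1 = 0.6100.
Geometric mean = √(0.4233 × 0.6100) = 0.5081.
HTMT = 0.1550 / 0.5081 = 0.305.

0.305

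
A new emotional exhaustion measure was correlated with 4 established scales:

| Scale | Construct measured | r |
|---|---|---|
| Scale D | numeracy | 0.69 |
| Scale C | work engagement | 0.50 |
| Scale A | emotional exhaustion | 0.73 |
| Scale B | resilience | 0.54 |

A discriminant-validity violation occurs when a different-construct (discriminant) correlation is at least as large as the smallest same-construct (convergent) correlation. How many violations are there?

0

Convergent (same construct = emotional exhaustion): Scale A.
Smallest convergent = 0.73. Discriminant values: 0.69, 0.50, 0.54; count ≥ 0.73 → 0.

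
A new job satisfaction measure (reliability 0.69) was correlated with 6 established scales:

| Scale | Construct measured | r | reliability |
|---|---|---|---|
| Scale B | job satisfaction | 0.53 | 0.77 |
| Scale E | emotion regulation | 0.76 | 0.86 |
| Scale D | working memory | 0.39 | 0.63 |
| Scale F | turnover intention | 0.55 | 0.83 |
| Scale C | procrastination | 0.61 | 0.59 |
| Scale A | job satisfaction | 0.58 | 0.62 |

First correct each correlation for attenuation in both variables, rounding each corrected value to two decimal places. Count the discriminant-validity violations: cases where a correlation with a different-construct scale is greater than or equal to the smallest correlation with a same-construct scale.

3

Disattenuated r (r / √(r_scale · r_new)):
  Scale B (conv): 0.53 / √(0.77·0.69) = 0.73
  Scale E (disc): 0.76 / √(0.86·0.69) = 0.99
  Scale D (disc): 0.39 / √(0.63·0.69) = 0.59
  Scale F (disc): 0.55 / √(0.83·0.69) = 0.73
  Scale C (disc): 0.61 / √(0.59·0.69) = 0.96
  Scale A (conv): 0.58 / √(0.62·0.69) = 0.89
Smallest convergent = 0.73. Discriminant values: 0.99, 0.59, 0.73, 0.96; count ≥ 0.73 → 3.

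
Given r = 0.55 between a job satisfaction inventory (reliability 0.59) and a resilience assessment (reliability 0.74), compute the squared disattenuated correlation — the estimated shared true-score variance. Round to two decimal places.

0.69

Disattenuated r = 0.55 / √(0.59 × 0.74) = 0.55 / 0.6608 = 0.8323.
Shared true-score variance = 0.8323² = 0.6927 ≈ 0.69.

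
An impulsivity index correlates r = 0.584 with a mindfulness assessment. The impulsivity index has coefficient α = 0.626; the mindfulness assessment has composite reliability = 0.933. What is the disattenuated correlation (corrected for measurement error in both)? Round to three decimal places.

r_true = r_obs / √(r_xx · r_yy) = 0.584 / √(0.626 × 0.933) = 0.584 / √0.584058 = 0.584 / 0.7642 ≈ 0.764.

0.764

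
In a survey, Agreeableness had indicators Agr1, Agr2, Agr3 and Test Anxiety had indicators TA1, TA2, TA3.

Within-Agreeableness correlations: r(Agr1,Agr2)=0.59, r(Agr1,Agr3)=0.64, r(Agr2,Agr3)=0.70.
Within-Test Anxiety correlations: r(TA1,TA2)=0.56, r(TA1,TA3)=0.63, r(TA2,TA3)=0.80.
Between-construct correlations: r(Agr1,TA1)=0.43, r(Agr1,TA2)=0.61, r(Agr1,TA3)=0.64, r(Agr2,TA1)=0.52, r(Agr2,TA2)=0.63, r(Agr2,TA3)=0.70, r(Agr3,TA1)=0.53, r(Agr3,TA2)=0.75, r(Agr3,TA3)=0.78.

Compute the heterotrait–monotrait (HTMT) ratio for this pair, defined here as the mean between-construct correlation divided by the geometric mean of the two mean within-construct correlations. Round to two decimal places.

0.95

Mean heterotrait r = 5.59/9 = 0.6211.
Mean within-Agr = 1.93/3 = 0.6433; mean within-TA = 1.99/3 = 0.6633.
Geometric mean = √(0.6433 × 0.6633) = 0.6532.
HTMT = 0.6211 / 0.6532 = 0.95.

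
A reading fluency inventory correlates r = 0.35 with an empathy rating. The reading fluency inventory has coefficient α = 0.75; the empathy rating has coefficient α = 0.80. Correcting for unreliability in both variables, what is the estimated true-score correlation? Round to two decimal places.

0.45

r_true = r_obs / √(r_xx · r_yy) = 0.35 / √(0.75 × 0.80) = 0.35 / √0.6000 = 0.35 / 0.7746 ≈ 0.45.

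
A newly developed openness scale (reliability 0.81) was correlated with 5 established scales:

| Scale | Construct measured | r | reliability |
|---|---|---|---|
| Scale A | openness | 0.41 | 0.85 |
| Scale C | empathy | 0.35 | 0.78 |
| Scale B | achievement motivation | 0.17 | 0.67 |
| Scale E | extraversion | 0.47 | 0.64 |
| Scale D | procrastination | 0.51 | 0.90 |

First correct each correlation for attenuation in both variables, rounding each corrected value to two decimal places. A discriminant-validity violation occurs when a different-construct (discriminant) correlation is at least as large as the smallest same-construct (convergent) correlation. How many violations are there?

Disattenuated r (r / √(r_scale · r_new)):
  Scale A (conv): 0.41 / √(0.85·0.81) = 0.49
  Scale C (disc): 0.35 / √(0.78·0.81) = 0.44
  Scale B (disc): 0.17 / √(0.67·0.81) = 0.23
  Scale E (disc): 0.47 / √(0.64·0.81) = 0.65
  Scale D (disc): 0.51 / √(0.90·0.81) = 0.60
Smallest convergent = 0.49. Discriminant values: 0.44, 0.23, 0.65, 0.60; count ≥ 0.49 → 2.

2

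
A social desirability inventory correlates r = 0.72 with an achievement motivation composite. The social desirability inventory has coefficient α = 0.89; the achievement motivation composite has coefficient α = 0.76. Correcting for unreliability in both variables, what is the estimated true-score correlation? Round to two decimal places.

0.88

r_true = r_obs / √(r_xx · r_yy) = 0.72 / √(0.89 × 0.76) = 0.72 / √0.6764 = 0.72 / 0.8224 ≈ 0.88.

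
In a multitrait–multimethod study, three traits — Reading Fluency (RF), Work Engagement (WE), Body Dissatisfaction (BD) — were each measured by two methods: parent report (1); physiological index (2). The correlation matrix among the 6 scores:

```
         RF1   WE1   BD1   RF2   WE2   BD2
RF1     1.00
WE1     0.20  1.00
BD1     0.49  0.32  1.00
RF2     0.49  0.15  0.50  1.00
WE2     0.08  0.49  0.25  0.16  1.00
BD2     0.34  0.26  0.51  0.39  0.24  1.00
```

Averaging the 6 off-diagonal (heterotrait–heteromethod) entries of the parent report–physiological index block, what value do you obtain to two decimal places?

HTHM values (method 1 × method 2): 0.08, 0.34, 0.15, 0.26, 0.50, 0.25; mean = 1.58/6 = 0.26.

0.26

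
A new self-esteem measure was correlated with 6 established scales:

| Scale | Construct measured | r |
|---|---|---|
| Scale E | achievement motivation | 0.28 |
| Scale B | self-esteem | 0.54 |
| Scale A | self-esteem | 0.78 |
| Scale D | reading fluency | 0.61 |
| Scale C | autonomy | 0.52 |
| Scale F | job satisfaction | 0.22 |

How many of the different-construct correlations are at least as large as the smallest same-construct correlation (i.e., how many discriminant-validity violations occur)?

Convergent (same construct = self-esteem): Scale B, Scale A.
Smallest convergent = 0.54. Discriminant values: 0.28, 0.61, 0.52, 0.22; count ≥ 0.54 → 1.

1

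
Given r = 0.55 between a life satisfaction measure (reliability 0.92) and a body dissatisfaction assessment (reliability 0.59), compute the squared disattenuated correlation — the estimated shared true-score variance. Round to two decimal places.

0.56

Disattenuated r = 0.55 / √(0.92 × 0.59) = 0.55 / 0.7367 = 0.7466.
Shared true-score variance = 0.7466² = 0.5574 ≈ 0.56.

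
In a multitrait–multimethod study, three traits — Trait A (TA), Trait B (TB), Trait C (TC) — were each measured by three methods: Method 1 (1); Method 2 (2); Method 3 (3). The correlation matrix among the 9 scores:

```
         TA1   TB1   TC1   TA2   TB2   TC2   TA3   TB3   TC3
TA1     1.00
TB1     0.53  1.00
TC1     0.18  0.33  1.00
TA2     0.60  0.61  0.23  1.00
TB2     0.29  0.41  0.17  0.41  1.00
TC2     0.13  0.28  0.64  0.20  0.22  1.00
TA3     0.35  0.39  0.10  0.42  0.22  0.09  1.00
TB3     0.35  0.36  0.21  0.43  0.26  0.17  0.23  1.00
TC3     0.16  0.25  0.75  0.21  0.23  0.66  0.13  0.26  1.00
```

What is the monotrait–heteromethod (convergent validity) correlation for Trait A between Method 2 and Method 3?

0.42

Same trait (TA), different methods: r(TA2, TA3) = 0.42.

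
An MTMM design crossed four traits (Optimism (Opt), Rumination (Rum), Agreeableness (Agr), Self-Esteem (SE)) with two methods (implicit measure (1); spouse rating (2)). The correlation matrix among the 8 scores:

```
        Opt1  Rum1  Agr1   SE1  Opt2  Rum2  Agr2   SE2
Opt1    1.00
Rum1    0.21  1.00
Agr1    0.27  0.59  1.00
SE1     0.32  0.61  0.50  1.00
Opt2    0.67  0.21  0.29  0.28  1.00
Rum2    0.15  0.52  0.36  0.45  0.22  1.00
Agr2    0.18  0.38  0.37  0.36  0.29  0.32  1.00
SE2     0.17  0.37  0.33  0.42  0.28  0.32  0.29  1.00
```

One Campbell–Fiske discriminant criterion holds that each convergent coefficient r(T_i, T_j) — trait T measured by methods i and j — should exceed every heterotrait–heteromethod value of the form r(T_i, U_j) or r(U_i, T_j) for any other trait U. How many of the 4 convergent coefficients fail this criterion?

2

Convergent coefficients and their comparison sets:
Opt (methods 1·2): 0.67 vs {0.15, 0.21, 0.18, 0.29, 0.17, 0.28} → pass.
Rum (methods 1·2): 0.52 vs {0.21, 0.15, 0.38, 0.36, 0.37, 0.45} → pass.
Agr (methods 1·2): 0.37 vs {0.29, 0.18, 0.36, 0.38, 0.33, 0.36} → fail.
SE (methods 1·2): 0.42 vs {0.28, 0.17, 0.45, 0.37, 0.36, 0.33} → fail.
2 of 4 fail.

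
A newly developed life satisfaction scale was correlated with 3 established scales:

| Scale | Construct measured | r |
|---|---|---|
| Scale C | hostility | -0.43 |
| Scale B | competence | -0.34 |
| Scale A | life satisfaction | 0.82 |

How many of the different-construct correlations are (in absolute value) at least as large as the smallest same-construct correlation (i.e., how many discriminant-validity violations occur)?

Convergent (same construct = life satisfaction): Scale A.
Smallest convergent = 0.82. Discriminant |r|: 0.43, 0.34; count ≥ 0.82 → 0.

0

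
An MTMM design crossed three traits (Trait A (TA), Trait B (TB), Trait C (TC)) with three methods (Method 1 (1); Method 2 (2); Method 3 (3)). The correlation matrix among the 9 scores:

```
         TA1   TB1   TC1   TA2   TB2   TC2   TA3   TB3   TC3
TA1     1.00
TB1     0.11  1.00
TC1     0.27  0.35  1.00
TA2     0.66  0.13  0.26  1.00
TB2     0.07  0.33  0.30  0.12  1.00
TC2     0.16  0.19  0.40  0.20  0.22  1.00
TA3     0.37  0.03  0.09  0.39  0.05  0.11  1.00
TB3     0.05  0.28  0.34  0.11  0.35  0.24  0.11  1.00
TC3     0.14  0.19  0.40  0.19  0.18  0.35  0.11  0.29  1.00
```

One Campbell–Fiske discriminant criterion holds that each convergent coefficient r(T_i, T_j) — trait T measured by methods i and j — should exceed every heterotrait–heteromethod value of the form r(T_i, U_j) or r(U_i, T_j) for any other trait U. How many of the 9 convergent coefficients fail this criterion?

Each convergent coefficient versus the relevant comparison correlations:
TA (methods 1·2): 0.66 vs {0.07, 0.13, 0.16, 0.26} → pass.
TA (methods 1·3): 0.37 vs {0.05, 0.03, 0.14, 0.09} → pass.
TA (methods 2·3): 0.39 vs {0.11, 0.05, 0.19, 0.11} → pass.
TB (methods 1·2): 0.33 vs {0.13, 0.07, 0.19, 0.30} → pass.
TB (methods 1·3): 0.28 vs {0.03, 0.05, 0.19, 0.34} → fail.
TB (methods 2·3): 0.35 vs {0.05, 0.11, 0.18, 0.24} → pass.
TC (methods 1·2): 0.40 vs {0.26, 0.16, 0.30, 0.19} → pass.
TC (methods 1·3): 0.40 vs {0.09, 0.14, 0.34, 0.19} → pass.
TC (methods 2·3): 0.35 vs {0.11, 0.19, 0.24, 0.18} → pass.
1 of 9 fail.

1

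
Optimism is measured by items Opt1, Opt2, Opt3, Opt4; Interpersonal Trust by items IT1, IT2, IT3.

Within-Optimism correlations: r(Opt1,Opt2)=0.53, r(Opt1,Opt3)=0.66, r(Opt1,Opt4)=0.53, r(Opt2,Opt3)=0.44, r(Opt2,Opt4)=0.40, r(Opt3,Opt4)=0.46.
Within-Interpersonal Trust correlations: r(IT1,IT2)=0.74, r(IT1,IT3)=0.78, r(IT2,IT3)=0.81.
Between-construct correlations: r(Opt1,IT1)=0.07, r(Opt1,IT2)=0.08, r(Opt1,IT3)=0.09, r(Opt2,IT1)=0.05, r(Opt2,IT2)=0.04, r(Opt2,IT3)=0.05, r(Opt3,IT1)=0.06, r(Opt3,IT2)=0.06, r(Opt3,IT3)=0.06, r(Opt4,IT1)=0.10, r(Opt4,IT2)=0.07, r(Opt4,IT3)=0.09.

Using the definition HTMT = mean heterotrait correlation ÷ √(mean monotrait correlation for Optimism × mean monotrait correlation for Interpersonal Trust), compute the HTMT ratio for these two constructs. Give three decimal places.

Mean heterotrait r = 0.82/12 = 0.0683.
Mean within-Opt = 3.02/6 = 0.5033; mean within-IT = 2.33/3 = 0.7767.
Geometric mean = √(0.5033 × 0.7767) = 0.6252.
HTMT = 0.0683 / 0.6252 = 0.109.

0.109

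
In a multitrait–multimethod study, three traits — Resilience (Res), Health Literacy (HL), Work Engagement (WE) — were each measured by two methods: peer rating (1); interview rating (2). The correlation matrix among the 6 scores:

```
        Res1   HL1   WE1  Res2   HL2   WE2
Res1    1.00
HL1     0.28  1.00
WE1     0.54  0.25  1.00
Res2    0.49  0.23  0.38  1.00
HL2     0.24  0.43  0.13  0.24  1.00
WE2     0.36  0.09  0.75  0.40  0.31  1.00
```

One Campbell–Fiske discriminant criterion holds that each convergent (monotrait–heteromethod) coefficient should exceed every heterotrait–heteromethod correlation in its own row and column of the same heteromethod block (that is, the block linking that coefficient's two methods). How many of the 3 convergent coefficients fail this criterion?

0

Convergent coefficients and their comparison sets:
Res (methods 1·2): 0.49 vs {0.24, 0.23, 0.36, 0.38} → pass.
HL (methods 1·2): 0.43 vs {0.23, 0.24, 0.09, 0.13} → pass.
WE (methods 1·2): 0.75 vs {0.38, 0.36, 0.13, 0.09} → pass.
0 of 3 fail.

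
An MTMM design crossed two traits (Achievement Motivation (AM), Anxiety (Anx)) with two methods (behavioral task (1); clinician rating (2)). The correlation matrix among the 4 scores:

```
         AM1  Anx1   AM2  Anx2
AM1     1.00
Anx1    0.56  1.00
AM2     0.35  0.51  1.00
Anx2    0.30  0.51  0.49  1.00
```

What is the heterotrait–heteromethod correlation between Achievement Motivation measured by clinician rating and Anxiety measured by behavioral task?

Different traits and methods: r(AM2, Anx1) = 0.51.

0.51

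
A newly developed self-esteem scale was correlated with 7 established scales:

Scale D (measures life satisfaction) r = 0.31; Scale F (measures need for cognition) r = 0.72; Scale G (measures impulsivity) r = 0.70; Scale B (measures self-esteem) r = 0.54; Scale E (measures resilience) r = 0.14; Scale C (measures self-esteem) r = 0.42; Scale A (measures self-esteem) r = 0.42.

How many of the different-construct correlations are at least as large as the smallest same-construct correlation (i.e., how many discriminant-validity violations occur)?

Convergent (same construct = self-esteem): Scale B, Scale C, Scale A.
Smallest convergent = 0.42. Discriminant values: 0.31, 0.72, 0.70, 0.14; count ≥ 0.42 → 2.

2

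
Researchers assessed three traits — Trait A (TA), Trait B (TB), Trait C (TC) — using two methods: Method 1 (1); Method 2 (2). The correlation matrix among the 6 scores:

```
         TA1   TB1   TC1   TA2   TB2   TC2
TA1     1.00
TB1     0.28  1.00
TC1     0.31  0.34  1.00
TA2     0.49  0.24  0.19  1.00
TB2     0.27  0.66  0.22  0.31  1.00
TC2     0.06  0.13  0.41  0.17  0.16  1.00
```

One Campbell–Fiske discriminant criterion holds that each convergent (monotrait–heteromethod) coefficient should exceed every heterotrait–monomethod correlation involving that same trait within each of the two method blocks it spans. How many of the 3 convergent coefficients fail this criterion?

0

Checking each validity diagonal entry against its comparison values:
TA (methods 1·2): 0.49 vs {0.28, 0.31, 0.31, 0.17} → pass.
TB (methods 1·2): 0.66 vs {0.28, 0.31, 0.34, 0.16} → pass.
TC (methods 1·2): 0.41 vs {0.31, 0.17, 0.34, 0.16} → pass.
0 of 3 fail.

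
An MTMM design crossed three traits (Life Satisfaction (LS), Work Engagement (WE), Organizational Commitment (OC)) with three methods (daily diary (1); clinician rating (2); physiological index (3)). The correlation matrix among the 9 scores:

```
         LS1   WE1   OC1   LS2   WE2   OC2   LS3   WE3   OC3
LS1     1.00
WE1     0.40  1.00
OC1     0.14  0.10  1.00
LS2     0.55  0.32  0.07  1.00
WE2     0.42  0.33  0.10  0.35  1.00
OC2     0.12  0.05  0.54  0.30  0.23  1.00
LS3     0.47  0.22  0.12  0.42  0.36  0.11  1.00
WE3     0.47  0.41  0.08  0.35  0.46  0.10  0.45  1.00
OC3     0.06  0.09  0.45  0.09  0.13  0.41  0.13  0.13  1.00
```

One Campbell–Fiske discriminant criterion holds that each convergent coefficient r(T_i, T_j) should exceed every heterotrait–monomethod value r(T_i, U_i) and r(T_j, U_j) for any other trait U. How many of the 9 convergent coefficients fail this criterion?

Each convergent coefficient versus the relevant comparison correlations:
LS (methods 1·2): 0.55 vs {0.40, 0.35, 0.14, 0.30} → pass.
LS (methods 1·3): 0.47 vs {0.40, 0.45, 0.14, 0.13} → pass.
LS (methods 2·3): 0.42 vs {0.35, 0.45, 0.30, 0.13} → fail.
WE (methods 1·2): 0.33 vs {0.40, 0.35, 0.10, 0.23} → fail.
WE (methods 1·3): 0.41 vs {0.40, 0.45, 0.10, 0.13} → fail.
WE (methods 2·3): 0.46 vs {0.35, 0.45, 0.23, 0.13} → pass.
OC (methods 1·2): 0.54 vs {0.14, 0.30, 0.10, 0.23} → pass.
OC (methods 1·3): 0.45 vs {0.14, 0.13, 0.10, 0.13} → pass.
OC (methods 2·3): 0.41 vs {0.30, 0.13, 0.23, 0.13} → pass.
3 of 9 fail.

3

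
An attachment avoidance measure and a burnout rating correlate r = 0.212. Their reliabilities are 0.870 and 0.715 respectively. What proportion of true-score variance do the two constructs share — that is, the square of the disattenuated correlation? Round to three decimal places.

Disattenuated r = 0.212 / √(0.870 × 0.715) = 0.212 / 0.7887 = 0.2688.
Shared true-score variance = 0.2688² = 0.0723 ≈ 0.072.

0.072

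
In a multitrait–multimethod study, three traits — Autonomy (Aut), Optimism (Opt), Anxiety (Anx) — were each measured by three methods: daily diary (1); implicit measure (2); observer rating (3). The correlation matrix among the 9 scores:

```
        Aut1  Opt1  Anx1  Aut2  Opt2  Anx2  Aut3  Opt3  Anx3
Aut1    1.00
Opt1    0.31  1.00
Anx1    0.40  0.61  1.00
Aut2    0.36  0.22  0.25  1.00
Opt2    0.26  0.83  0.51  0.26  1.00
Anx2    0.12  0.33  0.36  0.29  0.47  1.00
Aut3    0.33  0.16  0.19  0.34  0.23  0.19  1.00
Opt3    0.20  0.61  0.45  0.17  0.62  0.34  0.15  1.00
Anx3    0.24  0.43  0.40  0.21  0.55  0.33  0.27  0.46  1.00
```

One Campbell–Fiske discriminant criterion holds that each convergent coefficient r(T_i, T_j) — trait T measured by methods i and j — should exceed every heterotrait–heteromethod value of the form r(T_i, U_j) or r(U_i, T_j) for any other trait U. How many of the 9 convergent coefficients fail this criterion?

Checking each validity diagonal entry against its comparison values:
Aut (methods 1·2): 0.36 vs {0.26, 0.22, 0.12, 0.25} → pass.
Aut (methods 1·3): 0.33 vs {0.20, 0.16, 0.24, 0.19} → pass.
Aut (methods 2·3): 0.34 vs {0.17, 0.23, 0.21, 0.19} → pass.
Opt (methods 1·2): 0.83 vs {0.22, 0.26, 0.33, 0.51} → pass.
Opt (methods 1·3): 0.61 vs {0.16, 0.20, 0.43, 0.45} → pass.
Opt (methods 2·3): 0.62 vs {0.23, 0.17, 0.55, 0.34} → pass.
Anx (methods 1·2): 0.36 vs {0.25, 0.12, 0.51, 0.33} → fail.
Anx (methods 1·3): 0.40 vs {0.19, 0.24, 0.45, 0.43} → fail.
Anx (methods 2·3): 0.33 vs {0.19, 0.21, 0.34, 0.55} → fail.
3 of 9 fail.

3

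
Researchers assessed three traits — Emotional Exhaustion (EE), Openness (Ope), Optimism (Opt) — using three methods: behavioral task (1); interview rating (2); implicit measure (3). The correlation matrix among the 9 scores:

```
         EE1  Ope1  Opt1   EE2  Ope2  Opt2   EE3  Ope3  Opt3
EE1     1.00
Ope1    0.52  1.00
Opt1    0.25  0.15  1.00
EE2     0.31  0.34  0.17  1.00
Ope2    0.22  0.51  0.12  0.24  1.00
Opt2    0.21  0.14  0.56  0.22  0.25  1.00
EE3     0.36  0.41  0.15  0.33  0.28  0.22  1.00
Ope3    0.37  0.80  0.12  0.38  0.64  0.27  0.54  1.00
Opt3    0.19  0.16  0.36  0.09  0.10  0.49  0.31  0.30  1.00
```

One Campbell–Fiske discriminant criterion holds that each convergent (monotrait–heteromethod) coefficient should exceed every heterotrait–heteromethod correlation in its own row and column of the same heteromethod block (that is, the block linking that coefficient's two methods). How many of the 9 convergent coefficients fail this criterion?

3

Checking each validity diagonal entry against its comparison values:
EE (methods 1·2): 0.31 vs {0.22, 0.34, 0.21, 0.17} → fail.
EE (methods 1·3): 0.36 vs {0.37, 0.41, 0.19, 0.15} → fail.
EE (methods 2·3): 0.33 vs {0.38, 0.28, 0.09, 0.22} → fail.
Ope (methods 1·2): 0.51 vs {0.34, 0.22, 0.14, 0.12} → pass.
Ope (methods 1·3): 0.80 vs {0.41, 0.37, 0.16, 0.12} → pass.
Ope (methods 2·3): 0.64 vs {0.28, 0.38, 0.10, 0.27} → pass.
Opt (methods 1·2): 0.56 vs {0.17, 0.21, 0.12, 0.14} → pass.
Opt (methods 1·3): 0.36 vs {0.15, 0.19, 0.12, 0.16} → pass.
Opt (methods 2·3): 0.49 vs {0.22, 0.09, 0.27, 0.10} → pass.
3 of 9 fail.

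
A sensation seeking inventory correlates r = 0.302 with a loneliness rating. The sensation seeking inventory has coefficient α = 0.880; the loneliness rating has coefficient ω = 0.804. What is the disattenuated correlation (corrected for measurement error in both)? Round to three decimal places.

r_true = r_obs / √(r_xx · r_yy) = 0.302 / √(0.880 × 0.804) = 0.302 / √0.707520 = 0.302 / 0.8411 ≈ 0.359.

0.359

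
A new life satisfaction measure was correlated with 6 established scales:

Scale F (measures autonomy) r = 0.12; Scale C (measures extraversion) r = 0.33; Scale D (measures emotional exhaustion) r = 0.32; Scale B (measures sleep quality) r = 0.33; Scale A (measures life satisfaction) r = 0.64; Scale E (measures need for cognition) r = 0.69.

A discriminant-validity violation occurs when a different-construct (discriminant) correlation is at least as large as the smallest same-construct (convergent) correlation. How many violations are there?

1

Convergent (same construct = life satisfaction): Scale A.
Smallest convergent = 0.64. Discriminant values: 0.12, 0.33, 0.32, 0.33, 0.69; count ≥ 0.64 → 1.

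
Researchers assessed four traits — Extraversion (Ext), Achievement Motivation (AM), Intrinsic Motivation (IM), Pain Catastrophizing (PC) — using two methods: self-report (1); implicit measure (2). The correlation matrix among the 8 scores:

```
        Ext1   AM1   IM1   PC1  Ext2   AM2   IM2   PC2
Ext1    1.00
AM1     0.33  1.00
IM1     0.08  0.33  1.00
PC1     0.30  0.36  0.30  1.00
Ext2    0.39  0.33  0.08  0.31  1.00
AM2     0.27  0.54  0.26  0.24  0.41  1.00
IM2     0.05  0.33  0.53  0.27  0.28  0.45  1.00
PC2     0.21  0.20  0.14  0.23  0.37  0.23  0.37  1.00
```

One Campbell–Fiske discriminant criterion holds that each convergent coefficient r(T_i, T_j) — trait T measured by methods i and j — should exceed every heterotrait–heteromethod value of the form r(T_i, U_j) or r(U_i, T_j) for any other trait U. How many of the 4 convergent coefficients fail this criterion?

Convergent coefficients and their comparison sets:
Ext (methods 1·2): 0.39 vs {0.27, 0.33, 0.05, 0.08, 0.21, 0.31} → pass.
AM (methods 1·2): 0.54 vs {0.33, 0.27, 0.33, 0.26, 0.20, 0.24} → pass.
IM (methods 1·2): 0.53 vs {0.08, 0.05, 0.26, 0.33, 0.14, 0.27} → pass.
PC (methods 1·2): 0.23 vs {0.31, 0.21, 0.24, 0.20, 0.27, 0.14} → fail.
1 of 4 fail.

1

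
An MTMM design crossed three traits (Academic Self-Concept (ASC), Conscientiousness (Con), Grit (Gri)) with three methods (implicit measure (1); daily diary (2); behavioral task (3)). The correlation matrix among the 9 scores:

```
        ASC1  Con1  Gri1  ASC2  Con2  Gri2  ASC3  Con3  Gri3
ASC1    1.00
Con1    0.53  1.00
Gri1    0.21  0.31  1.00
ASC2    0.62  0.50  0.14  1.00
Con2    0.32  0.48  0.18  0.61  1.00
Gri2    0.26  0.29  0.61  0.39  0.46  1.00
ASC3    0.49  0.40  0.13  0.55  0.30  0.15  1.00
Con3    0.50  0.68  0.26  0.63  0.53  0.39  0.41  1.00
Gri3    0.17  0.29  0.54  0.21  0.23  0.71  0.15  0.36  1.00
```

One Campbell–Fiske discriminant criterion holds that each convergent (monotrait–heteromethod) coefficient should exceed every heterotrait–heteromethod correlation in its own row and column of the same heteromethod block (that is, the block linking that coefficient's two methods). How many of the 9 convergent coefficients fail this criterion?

4

Convergent coefficients and their comparison sets:
ASC (methods 1·2): 0.62 vs {0.32, 0.50, 0.26, 0.14} → pass.
ASC (methods 1·3): 0.49 vs {0.50, 0.40, 0.17, 0.13} → fail.
ASC (methods 2·3): 0.55 vs {0.63, 0.30, 0.21, 0.15} → fail.
Con (methods 1·2): 0.48 vs {0.50, 0.32, 0.29, 0.18} → fail.
Con (methods 1·3): 0.68 vs {0.40, 0.50, 0.29, 0.26} → pass.
Con (methods 2·3): 0.53 vs {0.30, 0.63, 0.23, 0.39} → fail.
Gri (methods 1·2): 0.61 vs {0.14, 0.26, 0.18, 0.29} → pass.
Gri (methods 1·3): 0.54 vs {0.13, 0.17, 0.26, 0.29} → pass.
Gri (methods 2·3): 0.71 vs {0.15, 0.21, 0.39, 0.23} → pass.
4 of 9 fail.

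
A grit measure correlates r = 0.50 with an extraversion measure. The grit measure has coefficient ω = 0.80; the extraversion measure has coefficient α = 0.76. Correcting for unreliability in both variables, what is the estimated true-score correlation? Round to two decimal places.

r_true = r_obs / √(r_xx · r_yy) = 0.50 / √(0.80 × 0.76) = 0.50 / √0.6080 = 0.50 / 0.7797 ≈ 0.64.

0.64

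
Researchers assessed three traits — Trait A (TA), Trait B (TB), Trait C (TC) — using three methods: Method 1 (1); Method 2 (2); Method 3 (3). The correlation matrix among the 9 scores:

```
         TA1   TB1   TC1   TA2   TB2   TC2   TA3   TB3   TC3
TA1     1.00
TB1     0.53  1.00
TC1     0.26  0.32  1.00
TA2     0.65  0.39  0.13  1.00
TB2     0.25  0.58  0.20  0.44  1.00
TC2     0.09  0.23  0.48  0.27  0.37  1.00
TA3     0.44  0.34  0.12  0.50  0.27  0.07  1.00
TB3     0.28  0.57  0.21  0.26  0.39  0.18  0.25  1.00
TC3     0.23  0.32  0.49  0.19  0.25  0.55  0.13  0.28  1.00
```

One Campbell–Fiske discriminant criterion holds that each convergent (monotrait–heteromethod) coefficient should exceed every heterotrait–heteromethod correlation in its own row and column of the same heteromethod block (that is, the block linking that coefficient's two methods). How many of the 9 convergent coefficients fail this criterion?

0

Each convergent coefficient versus the relevant comparison correlations:
TA (methods 1·2): 0.65 vs {0.25, 0.39, 0.09, 0.13} → pass.
TA (methods 1·3): 0.44 vs {0.28, 0.34, 0.23, 0.12} → pass.
TA (methods 2·3): 0.50 vs {0.26, 0.27, 0.19, 0.07} → pass.
TB (methods 1·2): 0.58 vs {0.39, 0.25, 0.23, 0.20} → pass.
TB (methods 1·3): 0.57 vs {0.34, 0.28, 0.32, 0.21} → pass.
TB (methods 2·3): 0.39 vs {0.27, 0.26, 0.25, 0.18} → pass.
TC (methods 1·2): 0.48 vs {0.13, 0.09, 0.20, 0.23} → pass.
TC (methods 1·3): 0.49 vs {0.12, 0.23, 0.21, 0.32} → pass.
TC (methods 2·3): 0.55 vs {0.07, 0.19, 0.18, 0.25} → pass.
0 of 9 fail.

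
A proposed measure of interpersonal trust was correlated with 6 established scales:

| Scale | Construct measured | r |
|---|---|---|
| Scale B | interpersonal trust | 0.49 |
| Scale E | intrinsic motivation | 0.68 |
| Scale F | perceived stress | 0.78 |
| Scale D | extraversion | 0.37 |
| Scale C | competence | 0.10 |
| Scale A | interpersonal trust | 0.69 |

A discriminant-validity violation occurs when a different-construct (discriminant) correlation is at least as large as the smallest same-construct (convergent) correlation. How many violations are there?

Convergent (same construct = interpersonal trust): Scale B, Scale A.
Smallest convergent = 0.49. Discriminant values: 0.68, 0.78, 0.37, 0.10; count ≥ 0.49 → 2.

2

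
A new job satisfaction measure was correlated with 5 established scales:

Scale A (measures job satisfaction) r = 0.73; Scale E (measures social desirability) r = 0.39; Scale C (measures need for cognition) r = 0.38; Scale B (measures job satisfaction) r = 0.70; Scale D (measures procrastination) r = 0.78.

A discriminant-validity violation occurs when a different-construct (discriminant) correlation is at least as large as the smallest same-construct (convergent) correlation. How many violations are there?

1

Convergent (same construct = job satisfaction): Scale A, Scale B.
Smallest convergent = 0.70. Discriminant values: 0.39, 0.38, 0.78; count ≥ 0.70 → 1.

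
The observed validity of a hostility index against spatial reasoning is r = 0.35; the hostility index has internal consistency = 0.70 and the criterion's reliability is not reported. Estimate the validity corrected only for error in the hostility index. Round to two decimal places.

0.42

Single correction: r_c = r_obs / √r_xx = 0.35 / √0.70 = 0.35 / 0.8367 ≈ 0.42.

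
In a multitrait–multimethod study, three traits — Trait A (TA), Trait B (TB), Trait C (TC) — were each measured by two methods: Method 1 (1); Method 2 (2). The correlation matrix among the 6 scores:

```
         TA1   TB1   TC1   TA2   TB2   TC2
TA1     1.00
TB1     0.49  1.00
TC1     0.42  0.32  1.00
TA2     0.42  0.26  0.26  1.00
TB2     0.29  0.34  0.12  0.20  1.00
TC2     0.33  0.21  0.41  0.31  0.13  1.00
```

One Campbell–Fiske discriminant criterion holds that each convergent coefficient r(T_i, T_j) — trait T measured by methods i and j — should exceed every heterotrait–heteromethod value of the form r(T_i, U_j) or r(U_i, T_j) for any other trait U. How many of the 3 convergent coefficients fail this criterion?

0

Checking each validity diagonal entry against its comparison values:
TA (methods 1·2): 0.42 vs {0.29, 0.26, 0.33, 0.26} → pass.
TB (methods 1·2): 0.34 vs {0.26, 0.29, 0.21, 0.12} → pass.
TC (methods 1·2): 0.41 vs {0.26, 0.33, 0.12, 0.21} → pass.
0 of 3 fail.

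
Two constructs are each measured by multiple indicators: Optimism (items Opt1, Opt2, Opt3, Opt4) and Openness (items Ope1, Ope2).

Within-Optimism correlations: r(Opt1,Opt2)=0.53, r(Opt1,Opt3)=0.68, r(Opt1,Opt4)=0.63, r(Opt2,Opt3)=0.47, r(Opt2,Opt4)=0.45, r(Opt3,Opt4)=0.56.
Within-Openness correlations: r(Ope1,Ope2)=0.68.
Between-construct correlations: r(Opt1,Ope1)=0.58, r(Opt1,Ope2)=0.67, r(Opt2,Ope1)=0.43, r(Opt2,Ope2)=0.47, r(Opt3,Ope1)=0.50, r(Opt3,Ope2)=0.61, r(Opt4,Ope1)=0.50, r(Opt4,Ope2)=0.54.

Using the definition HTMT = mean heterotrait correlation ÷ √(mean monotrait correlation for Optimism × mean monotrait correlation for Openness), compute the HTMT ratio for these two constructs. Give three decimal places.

0.876

Mean between = 4.30/8 = 0.5375.
Mean within-Opt = 3.32/6 = 0.5533; mean within-Ope = 0.68/1 = 0.6800.
Geometric mean = √(0.5533 × 0.6800) = 0.6134.
HTMT = 0.5375 / 0.6134 = 0.876.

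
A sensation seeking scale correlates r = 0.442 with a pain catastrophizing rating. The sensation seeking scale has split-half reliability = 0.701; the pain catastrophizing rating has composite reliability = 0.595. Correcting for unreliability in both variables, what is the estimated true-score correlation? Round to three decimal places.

r_true = r_obs / √(r_xx · r_yy) = 0.442 / √(0.701 × 0.595) = 0.442 / √0.417095 = 0.442 / 0.6458 ≈ 0.684.

0.684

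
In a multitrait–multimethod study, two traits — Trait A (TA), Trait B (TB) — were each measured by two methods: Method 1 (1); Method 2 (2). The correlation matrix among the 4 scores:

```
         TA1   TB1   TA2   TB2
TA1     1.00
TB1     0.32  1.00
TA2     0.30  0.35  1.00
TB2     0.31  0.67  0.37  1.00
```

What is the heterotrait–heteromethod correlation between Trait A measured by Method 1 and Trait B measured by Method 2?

0.31

Different traits and methods: r(TA1, TB2) = 0.31.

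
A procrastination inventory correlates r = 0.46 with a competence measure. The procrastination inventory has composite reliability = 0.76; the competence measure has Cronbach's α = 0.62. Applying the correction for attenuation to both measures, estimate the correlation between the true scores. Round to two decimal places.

r_true = r_obs / √(r_xx · r_yy) = 0.46 / √(0.76 × 0.62) = 0.46 / √0.4712 = 0.46 / 0.6864 ≈ 0.67.

0.67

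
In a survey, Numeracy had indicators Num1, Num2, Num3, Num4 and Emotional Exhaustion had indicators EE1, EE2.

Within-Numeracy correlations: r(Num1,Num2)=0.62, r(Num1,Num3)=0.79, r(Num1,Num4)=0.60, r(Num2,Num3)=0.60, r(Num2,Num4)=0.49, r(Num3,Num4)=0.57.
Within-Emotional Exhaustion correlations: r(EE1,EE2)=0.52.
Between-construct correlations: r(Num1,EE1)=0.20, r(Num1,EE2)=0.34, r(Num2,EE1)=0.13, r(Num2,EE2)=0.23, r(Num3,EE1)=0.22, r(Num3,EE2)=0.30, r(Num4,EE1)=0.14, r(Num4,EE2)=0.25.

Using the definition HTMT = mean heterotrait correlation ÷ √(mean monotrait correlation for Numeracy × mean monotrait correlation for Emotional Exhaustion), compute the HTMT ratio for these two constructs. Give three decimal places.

0.401

Mean heterotrait r = 1.81/8 = 0.2263.
Mean within-Num = 3.67/6 = 0.6117; mean within-EE = 0.52/1 = 0.5200.
Geometric mean = √(0.6117 × 0.5200) = 0.5640.
HTMT = 0.2263 / 0.5640 = 0.401.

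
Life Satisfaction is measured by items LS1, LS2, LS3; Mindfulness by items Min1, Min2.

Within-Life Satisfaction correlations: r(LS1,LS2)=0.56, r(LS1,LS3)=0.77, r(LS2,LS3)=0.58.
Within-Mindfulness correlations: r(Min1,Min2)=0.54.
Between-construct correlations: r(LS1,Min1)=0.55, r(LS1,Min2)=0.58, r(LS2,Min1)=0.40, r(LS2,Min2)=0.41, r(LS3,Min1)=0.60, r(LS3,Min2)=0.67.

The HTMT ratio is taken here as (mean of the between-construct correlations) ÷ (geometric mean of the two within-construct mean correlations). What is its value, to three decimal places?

Mean heterotrait r = 3.21/6 = 0.5350.
Mean within-LS = 1.91/3 = 0.6367; mean within-Min = 0.54/1 = 0.5400.
Geometric mean = √(0.6367 × 0.5400) = 0.5864.
HTMT = 0.5350 / 0.5864 = 0.912.

0.912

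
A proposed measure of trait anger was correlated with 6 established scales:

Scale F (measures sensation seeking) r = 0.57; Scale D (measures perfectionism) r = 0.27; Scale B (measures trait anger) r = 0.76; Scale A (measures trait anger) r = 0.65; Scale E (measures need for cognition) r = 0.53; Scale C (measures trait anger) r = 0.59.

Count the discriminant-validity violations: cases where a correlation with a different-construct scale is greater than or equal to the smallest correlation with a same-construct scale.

Convergent (same construct = trait anger): Scale B, Scale A, Scale C.
Smallest convergent = 0.59. Discriminant values: 0.57, 0.27, 0.53; count ≥ 0.59 → 0.

0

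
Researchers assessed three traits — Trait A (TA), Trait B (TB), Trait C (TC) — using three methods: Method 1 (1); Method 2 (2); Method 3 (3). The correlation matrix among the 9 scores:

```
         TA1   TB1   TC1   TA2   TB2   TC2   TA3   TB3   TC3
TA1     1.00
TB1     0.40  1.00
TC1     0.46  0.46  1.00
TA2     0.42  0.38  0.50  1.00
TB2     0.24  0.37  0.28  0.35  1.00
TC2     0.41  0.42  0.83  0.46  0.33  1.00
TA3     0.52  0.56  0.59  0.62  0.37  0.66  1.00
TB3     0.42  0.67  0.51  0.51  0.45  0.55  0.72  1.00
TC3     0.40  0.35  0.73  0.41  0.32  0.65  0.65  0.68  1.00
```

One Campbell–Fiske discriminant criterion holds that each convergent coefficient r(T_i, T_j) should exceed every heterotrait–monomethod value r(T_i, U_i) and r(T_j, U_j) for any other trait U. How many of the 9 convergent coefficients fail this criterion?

7

Each convergent coefficient versus the relevant comparison correlations:
TA (methods 1·2): 0.42 vs {0.40, 0.35, 0.46, 0.46} → fail.
TA (methods 1·3): 0.52 vs {0.40, 0.72, 0.46, 0.65} → fail.
TA (methods 2·3): 0.62 vs {0.35, 0.72, 0.46, 0.65} → fail.
TB (methods 1·2): 0.37 vs {0.40, 0.35, 0.46, 0.33} → fail.
TB (methods 1·3): 0.67 vs {0.40, 0.72, 0.46, 0.68} → fail.
TB (methods 2·3): 0.45 vs {0.35, 0.72, 0.33, 0.68} → fail.
TC (methods 1·2): 0.83 vs {0.46, 0.46, 0.46, 0.33} → pass.
TC (methods 1·3): 0.73 vs {0.46, 0.65, 0.46, 0.68} → pass.
TC (methods 2·3): 0.65 vs {0.46, 0.65, 0.33, 0.68} → fail.
7 of 9 fail.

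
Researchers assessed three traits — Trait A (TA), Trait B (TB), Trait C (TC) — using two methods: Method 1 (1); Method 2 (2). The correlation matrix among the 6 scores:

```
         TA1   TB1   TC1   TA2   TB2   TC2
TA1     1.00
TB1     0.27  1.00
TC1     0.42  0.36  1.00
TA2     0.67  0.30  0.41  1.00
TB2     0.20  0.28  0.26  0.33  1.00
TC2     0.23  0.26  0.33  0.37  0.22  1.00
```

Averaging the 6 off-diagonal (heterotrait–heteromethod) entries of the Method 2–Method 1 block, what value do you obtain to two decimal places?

0.28

HTHM values (method 2 × method 1): 0.30, 0.41, 0.20, 0.26, 0.23, 0.26; mean = 1.66/6 = 0.28.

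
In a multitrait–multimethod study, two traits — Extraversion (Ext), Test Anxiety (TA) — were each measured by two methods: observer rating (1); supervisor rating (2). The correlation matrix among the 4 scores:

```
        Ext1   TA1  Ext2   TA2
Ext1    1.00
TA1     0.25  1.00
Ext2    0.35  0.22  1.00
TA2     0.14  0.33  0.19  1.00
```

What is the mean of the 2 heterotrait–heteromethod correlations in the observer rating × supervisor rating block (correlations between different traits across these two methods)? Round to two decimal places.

0.18

HTHM values (method 1 × method 2): 0.14, 0.22; mean = 0.36/2 = 0.18.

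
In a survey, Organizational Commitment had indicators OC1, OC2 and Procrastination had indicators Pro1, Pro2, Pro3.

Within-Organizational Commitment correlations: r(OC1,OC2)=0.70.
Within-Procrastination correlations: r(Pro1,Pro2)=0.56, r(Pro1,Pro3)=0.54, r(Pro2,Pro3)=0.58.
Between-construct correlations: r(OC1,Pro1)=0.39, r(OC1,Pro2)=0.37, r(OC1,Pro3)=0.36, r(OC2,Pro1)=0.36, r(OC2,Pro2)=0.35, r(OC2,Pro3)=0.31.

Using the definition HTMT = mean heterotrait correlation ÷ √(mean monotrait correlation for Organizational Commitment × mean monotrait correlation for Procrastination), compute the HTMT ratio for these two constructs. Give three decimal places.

0.570

Between-construct mean = 2.14/6 = 0.3567.
Mean within-OC = 0.70/1 = 0.7000; mean within-Pro = 1.68/3 = 0.5600.
Geometric mean = √(0.7000 × 0.5600) = 0.6261.
HTMT = 0.3567 / 0.6261 = 0.570.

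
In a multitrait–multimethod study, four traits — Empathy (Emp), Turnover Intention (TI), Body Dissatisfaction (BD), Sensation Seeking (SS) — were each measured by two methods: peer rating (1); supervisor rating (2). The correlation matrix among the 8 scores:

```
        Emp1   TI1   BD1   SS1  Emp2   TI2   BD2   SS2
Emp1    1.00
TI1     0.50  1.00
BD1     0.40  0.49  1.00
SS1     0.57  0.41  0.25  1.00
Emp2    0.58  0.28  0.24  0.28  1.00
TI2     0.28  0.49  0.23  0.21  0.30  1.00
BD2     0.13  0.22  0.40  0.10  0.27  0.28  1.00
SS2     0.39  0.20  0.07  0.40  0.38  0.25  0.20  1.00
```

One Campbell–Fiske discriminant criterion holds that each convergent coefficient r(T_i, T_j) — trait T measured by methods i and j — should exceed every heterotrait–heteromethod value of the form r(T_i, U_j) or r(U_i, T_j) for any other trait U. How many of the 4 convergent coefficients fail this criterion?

0

Each convergent coefficient versus the relevant comparison correlations:
Emp (methods 1·2): 0.58 vs {0.28, 0.28, 0.13, 0.24, 0.39, 0.28} → pass.
TI (methods 1·2): 0.49 vs {0.28, 0.28, 0.22, 0.23, 0.20, 0.21} → pass.
BD (methods 1·2): 0.40 vs {0.24, 0.13, 0.23, 0.22, 0.07, 0.10} → pass.
SS (methods 1·2): 0.40 vs {0.28, 0.39, 0.21, 0.20, 0.10, 0.07} → pass.
0 of 4 fail.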